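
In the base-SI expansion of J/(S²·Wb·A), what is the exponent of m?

S = 1/Ω (conductance is reciprocal resistance),
    = kg⁻¹·m⁻²·s³·A².
So S⁻² = kg²·m⁴·s⁻⁶·A⁻⁴.
J = N·m (work = force × distance),
    = kg·m²·s⁻².
Wb = V·s (flux: a volt is a weber per second),
    = kg·m²·s⁻²·A⁻¹.
So Wb⁻¹ = kg⁻¹·m⁻²·s²·A.
Combining: S⁻²·J·Wb⁻¹·A⁻¹ = (kg²·m⁴·s⁻⁶·A⁻⁴) · (kg·m²·s⁻²) · (kg⁻¹·m⁻²·s²·A) · A⁻¹ = kg²·m⁴·s⁻⁶·A⁻⁴.
The exponent of m is 4.

4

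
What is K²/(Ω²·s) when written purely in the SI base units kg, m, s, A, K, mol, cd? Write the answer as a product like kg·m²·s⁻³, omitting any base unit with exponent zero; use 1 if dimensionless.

kg⁻²·m⁻⁴·s⁵·A⁴·K²

Ω = V/A (resistance = voltage per current),
    = kg·m²·s⁻³·A⁻².
So Ω⁻² = kg⁻²·m⁻⁴·s⁶·A⁴.
Combining: K²·Ω⁻²·s⁻¹ = K² · (kg⁻²·m⁻⁴·s⁶·A⁴) · s⁻¹ = kg⁻²·m⁻⁴·s⁵·A⁴·K².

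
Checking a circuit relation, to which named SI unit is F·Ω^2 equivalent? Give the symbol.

H

F = C/V (capacitance = charge per voltage),
    = A·s/(kg·m²·s⁻³·A⁻¹) (substituting C and V),
    = kg⁻¹·m⁻²·s⁴·A².
Ω = V/A (resistance = voltage per current),
    = kg·m²·s⁻³·A⁻².
So Ω² = kg²·m⁴·s⁻⁶·A⁻⁴.
Combining: F·Ω² = (kg⁻¹·m⁻²·s⁴·A²) · (kg²·m⁴·s⁻⁶·A⁻⁴) = kg·m²·s⁻²·A⁻².
kg·m²·s⁻²·A⁻² is the base-SI form of the henry.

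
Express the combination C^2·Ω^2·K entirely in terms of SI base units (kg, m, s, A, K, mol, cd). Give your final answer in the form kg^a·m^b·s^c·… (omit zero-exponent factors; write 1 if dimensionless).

kg²·m⁴·s⁻⁴·A⁻²·K

C = A·s = s·A (charge = current × time).
So C² = s²·A².
Ω = V/A (resistance = voltage per current),
    = kg·m²·s⁻³·A⁻².
So Ω² = kg²·m⁴·s⁻⁶·A⁻⁴.
Combining: C²·Ω²·K = (s²·A²) · (kg²·m⁴·s⁻⁶·A⁻⁴) · K = kg²·m⁴·s⁻⁴·A⁻²·K.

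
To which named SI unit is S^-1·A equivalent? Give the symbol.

V

S = kg⁻¹·m⁻²·s³·A².
So S⁻¹ = kg·m²·s⁻³·A⁻².
Combining: S⁻¹·A = (kg·m²·s⁻³·A⁻²) · A = kg·m²·s⁻³·A⁻¹.
kg·m²·s⁻³·A⁻¹ is the base-SI form of the volt.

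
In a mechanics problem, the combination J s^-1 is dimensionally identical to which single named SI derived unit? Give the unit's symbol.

W

J = N·m (work = force × distance),
    = kg·m²·s⁻².
Combining: J·s⁻¹ = (kg·m²·s⁻²) · s⁻¹ = kg·m²·s⁻³.
kg·m²·s⁻³ is the base-SI form of the watt.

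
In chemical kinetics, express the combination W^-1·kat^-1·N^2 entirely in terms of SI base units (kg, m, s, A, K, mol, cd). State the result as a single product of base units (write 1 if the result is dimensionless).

kg·mol⁻¹

W = kg·m²·s⁻³.
So W⁻¹ = kg⁻¹·m⁻²·s³.
kat = s⁻¹·mol.
So kat⁻¹ = s·mol⁻¹.
N = kg·m·s⁻².
So N² = kg²·m²·s⁻⁴.
Combining: W⁻¹·kat⁻¹·N² = (kg⁻¹·m⁻²·s³) · (s·mol⁻¹) · (kg²·m²·s⁻⁴) = kg·mol⁻¹.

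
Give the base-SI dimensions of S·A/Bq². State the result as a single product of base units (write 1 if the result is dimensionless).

S = kg⁻¹·m⁻²·s³·A².
Bq = s⁻¹.
So Bq⁻² = s².
Combining: S·A·Bq⁻² = (kg⁻¹·m⁻²·s³·A²) · A · s² = kg⁻¹·m⁻²·s⁵·A³.

kg⁻¹·m⁻²·s⁵·A³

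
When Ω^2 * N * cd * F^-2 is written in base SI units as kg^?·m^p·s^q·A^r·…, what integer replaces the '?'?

5

Ω = V/A (resistance = voltage per current),
    = kg·m²·s⁻³·A⁻².
So Ω² = kg²·m⁴·s⁻⁶·A⁻⁴.
N = kg·m/s² = kg·m·s⁻² (force = mass × acceleration).
F = C/V (capacitance = charge per voltage),
    = A·s/(kg·m²·s⁻³·A⁻¹) (substituting C and V),
    = kg⁻¹·m⁻²·s⁴·A².
So F⁻² = kg²·m⁴·s⁻⁸·A⁻⁴.
Combining: Ω²·N·cd·F⁻² = (kg²·m⁴·s⁻⁶·A⁻⁴) · (kg·m·s⁻²) · cd · (kg²·m⁴·s⁻⁸·A⁻⁴) = kg⁵·m⁹·s⁻¹⁶·A⁻⁸·cd.
The exponent of kg is 5.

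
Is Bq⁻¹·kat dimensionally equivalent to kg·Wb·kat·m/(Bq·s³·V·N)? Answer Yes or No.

Left side:
  Bq = 1/s = s⁻¹ (activity is decays per second).
  So Bq⁻¹ = s.
  kat = mol/s = s⁻¹·mol (catalytic activity).
  Combining: Bq⁻¹·kat = s · (s⁻¹·mol) = mol.
Right side:
  Bq = s⁻¹.
  So Bq⁻¹ = s.
  Wb = kg·m²·s⁻²·A⁻¹.
  V = kg·m²·s⁻³·A⁻¹.
  So V⁻¹ = kg⁻¹·m⁻²·s³·A.
  N = kg·m·s⁻².
  So N⁻¹ = kg⁻¹·m⁻¹·s².
  kat = s⁻¹·mol.
  Combining: Bq⁻¹·kg·Wb·s⁻³·V⁻¹·N⁻¹·kat·m = s · kg · (kg·m²·s⁻²·A⁻¹) · s⁻³ · (kg⁻¹·m⁻²·s³·A) · (kg⁻¹·m⁻¹·s²) · (s⁻¹·mol) · m = mol.
Both reduce to mol.

Yes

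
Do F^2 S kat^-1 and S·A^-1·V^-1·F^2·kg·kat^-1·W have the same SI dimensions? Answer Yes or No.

No

Left side:
  F = C/V (capacitance = charge per voltage),
      = A·s/(kg·m²·s⁻³·A⁻¹) (substituting C and V),
      = kg⁻¹·m⁻²·s⁴·A².
  So F² = kg⁻²·m⁻⁴·s⁸·A⁴.
  S = 1/Ω (conductance is reciprocal resistance),
      = kg⁻¹·m⁻²·s³·A².
  kat = mol/s = s⁻¹·mol (catalytic activity).
  So kat⁻¹ = s·mol⁻¹.
  Combining: F²·S·kat⁻¹ = (kg⁻²·m⁻⁴·s⁸·A⁴) · (kg⁻¹·m⁻²·s³·A²) · (s·mol⁻¹) = kg⁻³·m⁻⁶·s¹²·A⁶·mol⁻¹.
Right side:
  S = 1/Ω (conductance is reciprocal resistance),
      = kg⁻¹·m⁻²·s³·A².
  V = W/A (potential = power per current),
      = kg·m²·s⁻³·A⁻¹.
  So V⁻¹ = kg⁻¹·m⁻²·s³·A.
  F = C/V (capacitance = charge per voltage),
      = A·s/(kg·m²·s⁻³·A⁻¹) (substituting C and V),
      = kg⁻¹·m⁻²·s⁴·A².
  So F² = kg⁻²·m⁻⁴·s⁸·A⁴.
  kat = mol/s = s⁻¹·mol (catalytic activity).
  So kat⁻¹ = s·mol⁻¹.
  W = J/s (power = energy per time),
      = kg·m²·s⁻³.
  Combining: S·A⁻¹·V⁻¹·F²·kg·kat⁻¹·W = (kg⁻¹·m⁻²·s³·A²) · A⁻¹ · (kg⁻¹·m⁻²·s³·A) · (kg⁻²·m⁻⁴·s⁸·A⁴) · kg · (s·mol⁻¹) · (kg·m²·s⁻³) = kg⁻²·m⁻⁶·s¹²·A⁶·mol⁻¹.
Left is kg⁻³·m⁻⁶·s¹²·A⁶·mol⁻¹; right is kg⁻²·m⁻⁶·s¹²·A⁶·mol⁻¹ — different.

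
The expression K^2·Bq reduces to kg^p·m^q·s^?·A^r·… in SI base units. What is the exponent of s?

-1

Bq = 1/s = s⁻¹ (activity is decays per second).
Combining: K²·Bq = K² · s⁻¹ = s⁻¹·K².
The exponent of s is -1.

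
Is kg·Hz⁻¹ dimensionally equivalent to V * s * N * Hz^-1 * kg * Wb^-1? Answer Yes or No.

Left side:
  Hz = s⁻¹.
  So Hz⁻¹ = s.
  Combining: kg·Hz⁻¹ = kg · s = kg·s.
Right side:
  V = W/A (potential = power per current),
      = kg·m²·s⁻³·A⁻¹.
  N = kg·m/s² = kg·m·s⁻² (force = mass × acceleration).
  Hz = 1/s = s⁻¹ (frequency is cycles per second).
  So Hz⁻¹ = s.
  Wb = V·s (flux: a volt is a weber per second),
      = kg·m²·s⁻²·A⁻¹.
  So Wb⁻¹ = kg⁻¹·m⁻²·s²·A.
  Combining: V·s·N·Hz⁻¹·kg·Wb⁻¹ = (kg·m²·s⁻³·A⁻¹) · s · (kg·m·s⁻²) · s · kg · (kg⁻¹·m⁻²·s²·A) = kg²·m·s⁻¹.
Left is kg·s; right is kg²·m·s⁻¹ — different.

No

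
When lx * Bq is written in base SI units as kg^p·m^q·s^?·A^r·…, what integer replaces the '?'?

-1

lx = lm/m² (illuminance = luminous flux per area),
    = m⁻²·cd.
Bq = 1/s = s⁻¹ (activity is decays per second).
Combining: lx·Bq = (m⁻²·cd) · s⁻¹ = m⁻²·s⁻¹·cd.
The exponent of s is -1.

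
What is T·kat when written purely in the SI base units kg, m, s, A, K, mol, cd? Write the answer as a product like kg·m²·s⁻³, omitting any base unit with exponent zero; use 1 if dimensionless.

kg·s⁻³·A⁻¹·mol

T = Wb/m² (flux density = flux per area),
    = kg·s⁻²·A⁻¹.
kat = mol/s = s⁻¹·mol (catalytic activity).
Combining: T·kat = (kg·s⁻²·A⁻¹) · (s⁻¹·mol) = kg·s⁻³·A⁻¹·mol.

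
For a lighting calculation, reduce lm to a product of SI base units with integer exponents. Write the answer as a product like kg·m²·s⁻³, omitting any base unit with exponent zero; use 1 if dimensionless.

cd

lm = cd·sr = cd (luminous flux; sr is dimensionless).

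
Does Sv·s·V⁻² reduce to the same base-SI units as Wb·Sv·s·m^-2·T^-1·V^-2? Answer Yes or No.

Left side:
  Sv = J/kg (equivalent dose = energy per mass),
      = m²·s⁻².
  V = W/A (potential = power per current),
      = kg·m²·s⁻³·A⁻¹.
  So V⁻² = kg⁻²·m⁻⁴·s⁶·A².
  Combining: Sv·s·V⁻² = (m²·s⁻²) · s · (kg⁻²·m⁻⁴·s⁶·A²) = kg⁻²·m⁻²·s⁵·A².
Right side:
  Wb = V·s (flux: a volt is a weber per second),
      = kg·m²·s⁻²·A⁻¹.
  Sv = J/kg (equivalent dose = energy per mass),
      = m²·s⁻².
  T = Wb/m² (flux density = flux per area),
      = kg·s⁻²·A⁻¹.
  So T⁻¹ = kg⁻¹·s²·A.
  V = W/A (potential = power per current),
      = kg·m²·s⁻³·A⁻¹.
  So V⁻² = kg⁻²·m⁻⁴·s⁶·A².
  Combining: Wb·Sv·s·m⁻²·T⁻¹·V⁻² = (kg·m²·s⁻²·A⁻¹) · (m²·s⁻²) · s · m⁻² · (kg⁻¹·s²·A) · (kg⁻²·m⁻⁴·s⁶·A²) = kg⁻²·m⁻²·s⁵·A².
Both reduce to kg⁻²·m⁻²·s⁵·A².

Yes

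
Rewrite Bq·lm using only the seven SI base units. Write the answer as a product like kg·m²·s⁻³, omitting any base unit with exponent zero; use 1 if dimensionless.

s⁻¹·cd

Bq = s⁻¹.
lm = cd.
Combining: Bq·lm = s⁻¹ · cd = s⁻¹·cd.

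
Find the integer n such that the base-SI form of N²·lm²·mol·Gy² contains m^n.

6

N = kg·m/s² = kg·m·s⁻² (force = mass × acceleration).
So N² = kg²·m²·s⁻⁴.
lm = cd·sr = cd (luminous flux; sr is dimensionless).
So lm² = cd².
Gy = J/kg (absorbed dose = energy per mass),
    = m²·s⁻².
So Gy² = m⁴·s⁻⁴.
Combining: N²·lm²·mol·Gy² = (kg²·m²·s⁻⁴) · cd² · mol · (m⁴·s⁻⁴) = kg²·m⁶·s⁻⁸·mol·cd².
The exponent of m is 6.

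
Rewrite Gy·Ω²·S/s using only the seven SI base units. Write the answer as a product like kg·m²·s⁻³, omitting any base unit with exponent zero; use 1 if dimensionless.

kg·m⁴·s⁻⁶·A⁻²

Gy = J/kg (absorbed dose = energy per mass),
    = m²·s⁻².
Ω = V/A (resistance = voltage per current),
    = kg·m²·s⁻³·A⁻².
So Ω² = kg²·m⁴·s⁻⁶·A⁻⁴.
S = 1/Ω (conductance is reciprocal resistance),
    = kg⁻¹·m⁻²·s³·A².
Combining: s⁻¹·Gy·Ω²·S = s⁻¹ · (m²·s⁻²) · (kg²·m⁴·s⁻⁶·A⁻⁴) · (kg⁻¹·m⁻²·s³·A²) = kg·m⁴·s⁻⁶·A⁻².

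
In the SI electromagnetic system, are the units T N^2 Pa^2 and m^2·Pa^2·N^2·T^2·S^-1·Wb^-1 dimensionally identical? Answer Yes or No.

Left side:
  T = kg·s⁻²·A⁻¹.
  N = kg·m·s⁻².
  So N² = kg²·m²·s⁻⁴.
  Pa = kg·m⁻¹·s⁻².
  So Pa² = kg²·m⁻²·s⁻⁴.
  Combining: T·N²·Pa² = (kg·s⁻²·A⁻¹) · (kg²·m²·s⁻⁴) · (kg²·m⁻²·s⁻⁴) = kg⁵·s⁻¹⁰·A⁻¹.
Right side:
  Pa = kg·m⁻¹·s⁻².
  So Pa² = kg²·m⁻²·s⁻⁴.
  N = kg·m·s⁻².
  So N² = kg²·m²·s⁻⁴.
  T = kg·s⁻²·A⁻¹.
  So T² = kg²·s⁻⁴·A⁻².
  S = kg⁻¹·m⁻²·s³·A².
  So S⁻¹ = kg·m²·s⁻³·A⁻².
  Wb = kg·m²·s⁻²·A⁻¹.
  So Wb⁻¹ = kg⁻¹·m⁻²·s²·A.
  Combining: m²·Pa²·N²·T²·S⁻¹·Wb⁻¹ = m² · (kg²·m⁻²·s⁻⁴) · (kg²·m²·s⁻⁴) · (kg²·s⁻⁴·A⁻²) · (kg·m²·s⁻³·A⁻²) · (kg⁻¹·m⁻²·s²·A) = kg⁶·m²·s⁻¹³·A⁻³.
Left is kg⁵·s⁻¹⁰·A⁻¹; right is kg⁶·m²·s⁻¹³·A⁻³ — different.

No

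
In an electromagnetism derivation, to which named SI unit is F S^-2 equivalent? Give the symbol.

H

F = C/V (capacitance = charge per voltage),
    = A·s/(kg·m²·s⁻³·A⁻¹) (substituting C and V),
    = kg⁻¹·m⁻²·s⁴·A².
S = 1/Ω (conductance is reciprocal resistance),
    = kg⁻¹·m⁻²·s³·A².
So S⁻² = kg²·m⁴·s⁻⁶·A⁻⁴.
Combining: F·S⁻² = (kg⁻¹·m⁻²·s⁴·A²) · (kg²·m⁴·s⁻⁶·A⁻⁴) = kg·m²·s⁻²·A⁻².
kg·m²·s⁻²·A⁻² is the base-SI form of the henry.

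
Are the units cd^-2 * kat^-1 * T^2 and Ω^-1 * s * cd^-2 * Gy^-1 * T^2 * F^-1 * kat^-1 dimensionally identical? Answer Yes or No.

Left side:
  kat = s⁻¹·mol.
  So kat⁻¹ = s·mol⁻¹.
  T = kg·s⁻²·A⁻¹.
  So T² = kg²·s⁻⁴·A⁻².
  Combining: cd⁻²·kat⁻¹·T² = cd⁻² · (s·mol⁻¹) · (kg²·s⁻⁴·A⁻²) = kg²·s⁻³·A⁻²·mol⁻¹·cd⁻².
Right side:
  Ω = V/A (resistance = voltage per current),
      = kg·m²·s⁻³·A⁻².
  So Ω⁻¹ = kg⁻¹·m⁻²·s³·A².
  Gy = J/kg (absorbed dose = energy per mass),
      = m²·s⁻².
  So Gy⁻¹ = m⁻²·s².
  T = Wb/m² (flux density = flux per area),
      = kg·s⁻²·A⁻¹.
  So T² = kg²·s⁻⁴·A⁻².
  F = C/V (capacitance = charge per voltage),
      = A·s/(kg·m²·s⁻³·A⁻¹) (substituting C and V),
      = kg⁻¹·m⁻²·s⁴·A².
  So F⁻¹ = kg·m²·s⁻⁴·A⁻².
  kat = mol/s = s⁻¹·mol (catalytic activity).
  So kat⁻¹ = s·mol⁻¹.
  Combining: Ω⁻¹·s·cd⁻²·Gy⁻¹·T²·F⁻¹·kat⁻¹ = (kg⁻¹·m⁻²·s³·A²) · s · cd⁻² · (m⁻²·s²) · (kg²·s⁻⁴·A⁻²) · (kg·m²·s⁻⁴·A⁻²) · (s·mol⁻¹) = kg²·m⁻²·s⁻¹·A⁻²·mol⁻¹·cd⁻².
Left is kg²·s⁻³·A⁻²·mol⁻¹·cd⁻²; right is kg²·m⁻²·s⁻¹·A⁻²·mol⁻¹·cd⁻² — different.

No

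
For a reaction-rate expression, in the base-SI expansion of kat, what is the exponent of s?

-1

kat = mol/s = s⁻¹·mol (catalytic activity).
The exponent of s is -1.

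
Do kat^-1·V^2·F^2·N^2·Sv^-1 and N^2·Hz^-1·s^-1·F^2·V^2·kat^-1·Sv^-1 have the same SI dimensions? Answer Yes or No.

Left side:
  kat = mol/s = s⁻¹·mol (catalytic activity).
  So kat⁻¹ = s·mol⁻¹.
  V = W/A (potential = power per current),
      = kg·m²·s⁻³·A⁻¹.
  So V² = kg²·m⁴·s⁻⁶·A⁻².
  F = C/V (capacitance = charge per voltage),
      = A·s/(kg·m²·s⁻³·A⁻¹) (substituting C and V),
      = kg⁻¹·m⁻²·s⁴·A².
  So F² = kg⁻²·m⁻⁴·s⁸·A⁴.
  N = kg·m/s² = kg·m·s⁻² (force = mass × acceleration).
  So N² = kg²·m²·s⁻⁴.
  Sv = J/kg (equivalent dose = energy per mass),
      = m²·s⁻².
  So Sv⁻¹ = m⁻²·s².
  Combining: kat⁻¹·V²·F²·N²·Sv⁻¹ = (s·mol⁻¹) · (kg²·m⁴·s⁻⁶·A⁻²) · (kg⁻²·m⁻⁴·s⁸·A⁴) · (kg²·m²·s⁻⁴) · (m⁻²·s²) = kg²·s·A²·mol⁻¹.
Right side:
  N = kg·m/s² = kg·m·s⁻² (force = mass × acceleration).
  So N² = kg²·m²·s⁻⁴.
  Hz = 1/s = s⁻¹ (frequency is cycles per second).
  So Hz⁻¹ = s.
  F = C/V (capacitance = charge per voltage),
      = A·s/(kg·m²·s⁻³·A⁻¹) (substituting C and V),
      = kg⁻¹·m⁻²·s⁴·A².
  So F² = kg⁻²·m⁻⁴·s⁸·A⁴.
  V = W/A (potential = power per current),
      = kg·m²·s⁻³·A⁻¹.
  So V² = kg²·m⁴·s⁻⁶·A⁻².
  kat = mol/s = s⁻¹·mol (catalytic activity).
  So kat⁻¹ = s·mol⁻¹.
  Sv = J/kg (equivalent dose = energy per mass),
      = m²·s⁻².
  So Sv⁻¹ = m⁻²·s².
  Combining: N²·Hz⁻¹·s⁻¹·F²·V²·kat⁻¹·Sv⁻¹ = (kg²·m²·s⁻⁴) · s · s⁻¹ · (kg⁻²·m⁻⁴·s⁸·A⁴) · (kg²·m⁴·s⁻⁶·A⁻²) · (s·mol⁻¹) · (m⁻²·s²) = kg²·s·A²·mol⁻¹.
Both reduce to kg²·s·A²·mol⁻¹.

Yes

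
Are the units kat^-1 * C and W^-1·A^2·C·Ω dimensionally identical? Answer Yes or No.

Left side:
  kat = mol/s = s⁻¹·mol (catalytic activity).
  So kat⁻¹ = s·mol⁻¹.
  C = A·s = s·A (charge = current × time).
  Combining: kat⁻¹·C = (s·mol⁻¹) · (s·A) = s²·A·mol⁻¹.
Right side:
  W = J/s (power = energy per time),
      = kg·m²·s⁻³.
  So W⁻¹ = kg⁻¹·m⁻²·s³.
  C = A·s = s·A (charge = current × time).
  Ω = V/A (resistance = voltage per current),
      = kg·m²·s⁻³·A⁻².
  Combining: W⁻¹·A²·C·Ω = (kg⁻¹·m⁻²·s³) · A² · (s·A) · (kg·m²·s⁻³·A⁻²) = s·A.
Left is s²·A·mol⁻¹; right is s·A — different.

No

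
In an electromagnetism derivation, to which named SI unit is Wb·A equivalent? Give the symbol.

J

Wb = V·s (flux: a volt is a weber per second),
    = kg·m²·s⁻²·A⁻¹.
Combining: Wb·A = (kg·m²·s⁻²·A⁻¹) · A = kg·m²·s⁻².
kg·m²·s⁻² is the base-SI form of the joule.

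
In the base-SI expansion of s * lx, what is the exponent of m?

lx = m⁻²·cd.
Combining: s·lx = s · (m⁻²·cd) = m⁻²·s·cd.
The exponent of m is -2.

-2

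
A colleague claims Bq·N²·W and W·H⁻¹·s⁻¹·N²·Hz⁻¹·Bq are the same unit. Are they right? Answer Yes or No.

Left side:
  Bq = 1/s = s⁻¹ (activity is decays per second).
  N = kg·m/s² = kg·m·s⁻² (force = mass × acceleration).
  So N² = kg²·m²·s⁻⁴.
  W = J/s (power = energy per time),
      = kg·m²·s⁻³.
  Combining: Bq·N²·W = s⁻¹ · (kg²·m²·s⁻⁴) · (kg·m²·s⁻³) = kg³·m⁴·s⁻⁸.
Right side:
  W = kg·m²·s⁻³.
  H = kg·m²·s⁻²·A⁻².
  So H⁻¹ = kg⁻¹·m⁻²·s²·A².
  N = kg·m·s⁻².
  So N² = kg²·m²·s⁻⁴.
  Hz = s⁻¹.
  So Hz⁻¹ = s.
  Bq = s⁻¹.
  Combining: W·H⁻¹·s⁻¹·N²·Hz⁻¹·Bq = (kg·m²·s⁻³) · (kg⁻¹·m⁻²·s²·A²) · s⁻¹ · (kg²·m²·s⁻⁴) · s · s⁻¹ = kg²·m²·s⁻⁶·A².
Left is kg³·m⁴·s⁻⁸; right is kg²·m²·s⁻⁶·A² — different.

No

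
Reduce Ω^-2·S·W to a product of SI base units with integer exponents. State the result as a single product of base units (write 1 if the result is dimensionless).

Ω = kg·m²·s⁻³·A⁻².
So Ω⁻² = kg⁻²·m⁻⁴·s⁶·A⁴.
S = kg⁻¹·m⁻²·s³·A².
W = kg·m²·s⁻³.
Combining: Ω⁻²·S·W = (kg⁻²·m⁻⁴·s⁶·A⁴) · (kg⁻¹·m⁻²·s³·A²) · (kg·m²·s⁻³) = kg⁻²·m⁻⁴·s⁶·A⁶.

kg⁻²·m⁻⁴·s⁶·A⁶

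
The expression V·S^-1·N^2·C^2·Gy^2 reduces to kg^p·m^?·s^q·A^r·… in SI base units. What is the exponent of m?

10

V = kg·m²·s⁻³·A⁻¹.
S = kg⁻¹·m⁻²·s³·A².
So S⁻¹ = kg·m²·s⁻³·A⁻².
N = kg·m·s⁻².
So N² = kg²·m²·s⁻⁴.
C = s·A.
So C² = s²·A².
Gy = m²·s⁻².
So Gy² = m⁴·s⁻⁴.
Combining: V·S⁻¹·N²·C²·Gy² = (kg·m²·s⁻³·A⁻¹) · (kg·m²·s⁻³·A⁻²) · (kg²·m²·s⁻⁴) · (s²·A²) · (m⁴·s⁻⁴) = kg⁴·m¹⁰·s⁻¹²·A⁻¹.
The exponent of m is 10.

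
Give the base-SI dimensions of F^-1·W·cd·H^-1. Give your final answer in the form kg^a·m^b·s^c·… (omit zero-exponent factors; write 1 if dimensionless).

kg·m²·s⁻⁵·cd

F = kg⁻¹·m⁻²·s⁴·A².
So F⁻¹ = kg·m²·s⁻⁴·A⁻².
W = kg·m²·s⁻³.
H = kg·m²·s⁻²·A⁻².
So H⁻¹ = kg⁻¹·m⁻²·s²·A².
Combining: F⁻¹·W·cd·H⁻¹ = (kg·m²·s⁻⁴·A⁻²) · (kg·m²·s⁻³) · cd · (kg⁻¹·m⁻²·s²·A²) = kg·m²·s⁻⁵·cd.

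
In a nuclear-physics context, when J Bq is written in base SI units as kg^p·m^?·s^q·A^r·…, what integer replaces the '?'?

2

J = kg·m²·s⁻².
Bq = s⁻¹.
Combining: J·Bq = (kg·m²·s⁻²) · s⁻¹ = kg·m²·s⁻³.
The exponent of m is 2.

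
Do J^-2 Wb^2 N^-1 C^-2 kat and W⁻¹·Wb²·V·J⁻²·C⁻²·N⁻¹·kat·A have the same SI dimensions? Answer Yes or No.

Left side:
  J = N·m (work = force × distance),
      = kg·m²·s⁻².
  So J⁻² = kg⁻²·m⁻⁴·s⁴.
  Wb = V·s (flux: a volt is a weber per second),
      = kg·m²·s⁻²·A⁻¹.
  So Wb² = kg²·m⁴·s⁻⁴·A⁻².
  N = kg·m/s² = kg·m·s⁻² (force = mass × acceleration).
  So N⁻¹ = kg⁻¹·m⁻¹·s².
  C = A·s = s·A (charge = current × time).
  So C⁻² = s⁻²·A⁻².
  kat = mol/s = s⁻¹·mol (catalytic activity).
  Combining: J⁻²·Wb²·N⁻¹·C⁻²·kat = (kg⁻²·m⁻⁴·s⁴) · (kg²·m⁴·s⁻⁴·A⁻²) · (kg⁻¹·m⁻¹·s²) · (s⁻²·A⁻²) · (s⁻¹·mol) = kg⁻¹·m⁻¹·s⁻¹·A⁻⁴·mol.
Right side:
  W = kg·m²·s⁻³.
  So W⁻¹ = kg⁻¹·m⁻²·s³.
  Wb = kg·m²·s⁻²·A⁻¹.
  So Wb² = kg²·m⁴·s⁻⁴·A⁻².
  V = kg·m²·s⁻³·A⁻¹.
  J = kg·m²·s⁻².
  So J⁻² = kg⁻²·m⁻⁴·s⁴.
  C = s·A.
  So C⁻² = s⁻²·A⁻².
  N = kg·m·s⁻².
  So N⁻¹ = kg⁻¹·m⁻¹·s².
  kat = s⁻¹·mol.
  Combining: W⁻¹·Wb²·V·J⁻²·C⁻²·N⁻¹·kat·A = (kg⁻¹·m⁻²·s³) · (kg²·m⁴·s⁻⁴·A⁻²) · (kg·m²·s⁻³·A⁻¹) · (kg⁻²·m⁻⁴·s⁴) · (s⁻²·A⁻²) · (kg⁻¹·m⁻¹·s²) · (s⁻¹·mol) · A = kg⁻¹·m⁻¹·s⁻¹·A⁻⁴·mol.
Both reduce to kg⁻¹·m⁻¹·s⁻¹·A⁻⁴·mol.

Yes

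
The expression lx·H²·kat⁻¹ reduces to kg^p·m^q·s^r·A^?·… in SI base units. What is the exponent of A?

lx = m⁻²·cd.
H = kg·m²·s⁻²·A⁻².
So H² = kg²·m⁴·s⁻⁴·A⁻⁴.
kat = s⁻¹·mol.
So kat⁻¹ = s·mol⁻¹.
Combining: lx·H²·kat⁻¹ = (m⁻²·cd) · (kg²·m⁴·s⁻⁴·A⁻⁴) · (s·mol⁻¹) = kg²·m²·s⁻³·A⁻⁴·mol⁻¹·cd.
The exponent of A is -4.

-4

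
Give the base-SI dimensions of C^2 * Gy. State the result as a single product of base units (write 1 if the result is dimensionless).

C = A·s = s·A (charge = current × time).
So C² = s²·A².
Gy = J/kg (absorbed dose = energy per mass),
    = m²·s⁻².
Combining: C²·Gy = (s²·A²) · (m²·s⁻²) = m²·A².

m²·A²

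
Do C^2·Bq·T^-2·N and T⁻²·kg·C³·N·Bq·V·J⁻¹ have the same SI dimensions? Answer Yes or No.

Left side:
  C = A·s = s·A (charge = current × time).
  So C² = s²·A².
  Bq = 1/s = s⁻¹ (activity is decays per second).
  T = Wb/m² (flux density = flux per area),
      = kg·s⁻²·A⁻¹.
  So T⁻² = kg⁻²·s⁴·A².
  N = kg·m/s² = kg·m·s⁻² (force = mass × acceleration).
  Combining: C²·Bq·T⁻²·N = (s²·A²) · s⁻¹ · (kg⁻²·s⁴·A²) · (kg·m·s⁻²) = kg⁻¹·m·s³·A⁴.
Right side:
  T = Wb/m² (flux density = flux per area),
      = kg·s⁻²·A⁻¹.
  So T⁻² = kg⁻²·s⁴·A².
  C = A·s = s·A (charge = current × time).
  So C³ = s³·A³.
  N = kg·m/s² = kg·m·s⁻² (force = mass × acceleration).
  Bq = 1/s = s⁻¹ (activity is decays per second).
  V = W/A (potential = power per current),
      = kg·m²·s⁻³·A⁻¹.
  J = N·m (work = force × distance),
      = kg·m²·s⁻².
  So J⁻¹ = kg⁻¹·m⁻²·s².
  Combining: T⁻²·kg·C³·N·Bq·V·J⁻¹ = (kg⁻²·s⁴·A²) · kg · (s³·A³) · (kg·m·s⁻²) · s⁻¹ · (kg·m²·s⁻³·A⁻¹) · (kg⁻¹·m⁻²·s²) = m·s³·A⁴.
Left is kg⁻¹·m·s³·A⁴; right is m·s³·A⁴ — different.

No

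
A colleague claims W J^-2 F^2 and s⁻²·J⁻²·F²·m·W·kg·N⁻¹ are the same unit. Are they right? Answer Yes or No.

Yes

Left side:
  W = J/s (power = energy per time),
      = kg·m²·s⁻³.
  J = N·m (work = force × distance),
      = kg·m²·s⁻².
  So J⁻² = kg⁻²·m⁻⁴·s⁴.
  F = C/V (capacitance = charge per voltage),
      = A·s/(kg·m²·s⁻³·A⁻¹) (substituting C and V),
      = kg⁻¹·m⁻²·s⁴·A².
  So F² = kg⁻²·m⁻⁴·s⁸·A⁴.
  Combining: W·J⁻²·F² = (kg·m²·s⁻³) · (kg⁻²·m⁻⁴·s⁴) · (kg⁻²·m⁻⁴·s⁸·A⁴) = kg⁻³·m⁻⁶·s⁹·A⁴.
Right side:
  J = kg·m²·s⁻².
  So J⁻² = kg⁻²·m⁻⁴·s⁴.
  F = kg⁻¹·m⁻²·s⁴·A².
  So F² = kg⁻²·m⁻⁴·s⁸·A⁴.
  W = kg·m²·s⁻³.
  N = kg·m·s⁻².
  So N⁻¹ = kg⁻¹·m⁻¹·s².
  Combining: s⁻²·J⁻²·F²·m·W·kg·N⁻¹ = s⁻² · (kg⁻²·m⁻⁴·s⁴) · (kg⁻²·m⁻⁴·s⁸·A⁴) · m · (kg·m²·s⁻³) · kg · (kg⁻¹·m⁻¹·s²) = kg⁻³·m⁻⁶·s⁹·A⁴.
Both reduce to kg⁻³·m⁻⁶·s⁹·A⁴.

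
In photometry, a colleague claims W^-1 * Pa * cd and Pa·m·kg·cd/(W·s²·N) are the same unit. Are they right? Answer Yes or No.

Left side:
  W = J/s (power = energy per time),
      = kg·m²·s⁻³.
  So W⁻¹ = kg⁻¹·m⁻²·s³.
  Pa = N/m² (pressure = force per area),
      = kg·m⁻¹·s⁻².
  Combining: W⁻¹·Pa·cd = (kg⁻¹·m⁻²·s³) · (kg·m⁻¹·s⁻²) · cd = m⁻³·s·cd.
Right side:
  Pa = kg·m⁻¹·s⁻².
  W = kg·m²·s⁻³.
  So W⁻¹ = kg⁻¹·m⁻²·s³.
  N = kg·m·s⁻².
  So N⁻¹ = kg⁻¹·m⁻¹·s².
  Combining: Pa·W⁻¹·m·kg·s⁻²·N⁻¹·cd = (kg·m⁻¹·s⁻²) · (kg⁻¹·m⁻²·s³) · m · kg · s⁻² · (kg⁻¹·m⁻¹·s²) · cd = m⁻³·s·cd.
Both reduce to m⁻³·s·cd.

Yes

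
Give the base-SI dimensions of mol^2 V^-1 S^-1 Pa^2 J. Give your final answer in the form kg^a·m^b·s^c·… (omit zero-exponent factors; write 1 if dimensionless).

V = W/A (potential = power per current),
    = kg·m²·s⁻³·A⁻¹.
So V⁻¹ = kg⁻¹·m⁻²·s³·A.
S = 1/Ω (conductance is reciprocal resistance),
    = kg⁻¹·m⁻²·s³·A².
So S⁻¹ = kg·m²·s⁻³·A⁻².
Pa = N/m² (pressure = force per area),
    = kg·m⁻¹·s⁻².
So Pa² = kg²·m⁻²·s⁻⁴.
J = N·m (work = force × distance),
    = kg·m²·s⁻².
Combining: mol²·V⁻¹·S⁻¹·Pa²·J = mol² · (kg⁻¹·m⁻²·s³·A) · (kg·m²·s⁻³·A⁻²) · (kg²·m⁻²·s⁻⁴) · (kg·m²·s⁻²) = kg³·s⁻⁶·A⁻¹·mol².

kg³·s⁻⁶·A⁻¹·mol²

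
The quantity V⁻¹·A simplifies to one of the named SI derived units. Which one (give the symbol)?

S

V = W/A (potential = power per current),
    = kg·m²·s⁻³·A⁻¹.
So V⁻¹ = kg⁻¹·m⁻²·s³·A.
Combining: V⁻¹·A = (kg⁻¹·m⁻²·s³·A) · A = kg⁻¹·m⁻²·s³·A².
kg⁻¹·m⁻²·s³·A² is the base-SI form of the siemens.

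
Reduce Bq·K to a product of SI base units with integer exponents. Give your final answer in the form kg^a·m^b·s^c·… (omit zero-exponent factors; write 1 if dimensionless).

s⁻¹·K

Bq = 1/s = s⁻¹ (activity is decays per second).
Combining: Bq·K = s⁻¹ · K = s⁻¹·K.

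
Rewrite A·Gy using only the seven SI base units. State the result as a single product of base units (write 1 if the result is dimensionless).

Gy = m²·s⁻².
Combining: A·Gy = A · (m²·s⁻²) = m²·s⁻²·A.

m²·s⁻²·A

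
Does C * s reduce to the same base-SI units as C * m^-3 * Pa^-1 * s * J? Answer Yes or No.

Yes

Left side:
  C = A·s = s·A (charge = current × time).
  Combining: C·s = (s·A) · s = s²·A.
Right side:
  C = s·A.
  Pa = kg·m⁻¹·s⁻².
  So Pa⁻¹ = kg⁻¹·m·s².
  J = kg·m²·s⁻².
  Combining: C·m⁻³·Pa⁻¹·s·J = (s·A) · m⁻³ · (kg⁻¹·m·s²) · s · (kg·m²·s⁻²) = s²·A.
Both reduce to s²·A.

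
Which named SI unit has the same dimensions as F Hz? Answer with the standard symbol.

F = C/V (capacitance = charge per voltage),
    = A·s/(kg·m²·s⁻³·A⁻¹) (substituting C and V),
    = kg⁻¹·m⁻²·s⁴·A².
Hz = 1/s = s⁻¹ (frequency is cycles per second).
Combining: F·Hz = (kg⁻¹·m⁻²·s⁴·A²) · s⁻¹ = kg⁻¹·m⁻²·s³·A².
kg⁻¹·m⁻²·s³·A² is the base-SI form of the siemens.

S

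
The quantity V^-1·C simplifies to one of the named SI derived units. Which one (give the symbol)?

F

V = kg·m²·s⁻³·A⁻¹.
So V⁻¹ = kg⁻¹·m⁻²·s³·A.
C = s·A.
Combining: V⁻¹·C = (kg⁻¹·m⁻²·s³·A) · (s·A) = kg⁻¹·m⁻²·s⁴·A².
kg⁻¹·m⁻²·s⁴·A² is the base-SI form of the farad.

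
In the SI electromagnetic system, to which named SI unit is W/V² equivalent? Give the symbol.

V = W/A (potential = power per current),
    = kg·m²·s⁻³·A⁻¹.
So V⁻² = kg⁻²·m⁻⁴·s⁶·A².
W = J/s (power = energy per time),
    = kg·m²·s⁻³.
Combining: V⁻²·W = (kg⁻²·m⁻⁴·s⁶·A²) · (kg·m²·s⁻³) = kg⁻¹·m⁻²·s³·A².
kg⁻¹·m⁻²·s³·A² is the base-SI form of the siemens.

S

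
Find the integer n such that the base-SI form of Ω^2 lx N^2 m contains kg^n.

4

Ω = kg·m²·s⁻³·A⁻².
So Ω² = kg²·m⁴·s⁻⁶·A⁻⁴.
lx = m⁻²·cd.
N = kg·m·s⁻².
So N² = kg²·m²·s⁻⁴.
Combining: Ω²·lx·N²·m = (kg²·m⁴·s⁻⁶·A⁻⁴) · (m⁻²·cd) · (kg²·m²·s⁻⁴) · m = kg⁴·m⁵·s⁻¹⁰·A⁻⁴·cd.
The exponent of kg is 4.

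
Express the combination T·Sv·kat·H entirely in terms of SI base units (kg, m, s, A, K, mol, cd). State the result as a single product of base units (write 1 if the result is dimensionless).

kg²·m⁴·s⁻⁷·A⁻³·mol

T = kg·s⁻²·A⁻¹.
Sv = m²·s⁻².
kat = s⁻¹·mol.
H = kg·m²·s⁻²·A⁻².
Combining: T·Sv·kat·H = (kg·s⁻²·A⁻¹) · (m²·s⁻²) · (s⁻¹·mol) · (kg·m²·s⁻²·A⁻²) = kg²·m⁴·s⁻⁷·A⁻³·mol.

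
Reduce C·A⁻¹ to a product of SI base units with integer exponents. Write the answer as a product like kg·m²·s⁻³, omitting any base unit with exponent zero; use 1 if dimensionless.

C = A·s = s·A (charge = current × time).
Combining: C·A⁻¹ = (s·A) · A⁻¹ = s.

s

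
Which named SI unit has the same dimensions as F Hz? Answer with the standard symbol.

S

F = kg⁻¹·m⁻²·s⁴·A².
Hz = s⁻¹.
Combining: F·Hz = (kg⁻¹·m⁻²·s⁴·A²) · s⁻¹ = kg⁻¹·m⁻²·s³·A².
kg⁻¹·m⁻²·s³·A² is the base-SI form of the siemens.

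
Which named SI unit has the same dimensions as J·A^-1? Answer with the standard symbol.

J = kg·m²·s⁻².
Combining: J·A⁻¹ = (kg·m²·s⁻²) · A⁻¹ = kg·m²·s⁻²·A⁻¹.
kg·m²·s⁻²·A⁻¹ is the base-SI form of the weber.

Wb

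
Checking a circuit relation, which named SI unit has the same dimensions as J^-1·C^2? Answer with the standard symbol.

F

J = N·m (work = force × distance),
    = kg·m²·s⁻².
So J⁻¹ = kg⁻¹·m⁻²·s².
C = A·s = s·A (charge = current × time).
So C² = s²·A².
Combining: J⁻¹·C² = (kg⁻¹·m⁻²·s²) · (s²·A²) = kg⁻¹·m⁻²·s⁴·A².
kg⁻¹·m⁻²·s⁴·A² is the base-SI form of the farad.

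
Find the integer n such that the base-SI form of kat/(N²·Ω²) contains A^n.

kat = s⁻¹·mol.
N = kg·m·s⁻².
So N⁻² = kg⁻²·m⁻²·s⁴.
Ω = kg·m²·s⁻³·A⁻².
So Ω⁻² = kg⁻²·m⁻⁴·s⁶·A⁴.
Combining: kat·N⁻²·Ω⁻² = (s⁻¹·mol) · (kg⁻²·m⁻²·s⁴) · (kg⁻²·m⁻⁴·s⁶·A⁴) = kg⁻⁴·m⁻⁶·s⁹·A⁴·mol.
The exponent of A is 4.

4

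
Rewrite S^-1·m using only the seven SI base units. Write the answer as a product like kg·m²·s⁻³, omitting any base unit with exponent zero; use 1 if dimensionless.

S = 1/Ω (conductance is reciprocal resistance),
    = kg⁻¹·m⁻²·s³·A².
So S⁻¹ = kg·m²·s⁻³·A⁻².
Combining: S⁻¹·m = (kg·m²·s⁻³·A⁻²) · m = kg·m³·s⁻³·A⁻².

kg·m³·s⁻³·A⁻²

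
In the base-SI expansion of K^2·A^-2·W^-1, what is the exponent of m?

W = J/s (power = energy per time),
    = kg·m²·s⁻³.
So W⁻¹ = kg⁻¹·m⁻²·s³.
Combining: K²·A⁻²·W⁻¹ = K² · A⁻² · (kg⁻¹·m⁻²·s³) = kg⁻¹·m⁻²·s³·A⁻²·K².
The exponent of m is -2.

-2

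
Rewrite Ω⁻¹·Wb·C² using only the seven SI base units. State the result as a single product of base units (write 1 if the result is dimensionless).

s³·A³

Ω = kg·m²·s⁻³·A⁻².
So Ω⁻¹ = kg⁻¹·m⁻²·s³·A².
Wb = kg·m²·s⁻²·A⁻¹.
C = s·A.
So C² = s²·A².
Combining: Ω⁻¹·Wb·C² = (kg⁻¹·m⁻²·s³·A²) · (kg·m²·s⁻²·A⁻¹) · (s²·A²) = s³·A³.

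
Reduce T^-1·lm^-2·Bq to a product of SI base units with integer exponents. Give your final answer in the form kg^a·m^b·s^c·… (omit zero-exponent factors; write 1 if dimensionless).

T = kg·s⁻²·A⁻¹.
So T⁻¹ = kg⁻¹·s²·A.
lm = cd.
So lm⁻² = cd⁻².
Bq = s⁻¹.
Combining: T⁻¹·lm⁻²·Bq = (kg⁻¹·s²·A) · cd⁻² · s⁻¹ = kg⁻¹·s·A·cd⁻².

kg⁻¹·s·A·cd⁻²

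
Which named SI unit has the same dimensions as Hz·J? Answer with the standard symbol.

Hz = 1/s = s⁻¹ (frequency is cycles per second).
J = N·m (work = force × distance),
    = kg·m²·s⁻².
Combining: Hz·J = s⁻¹ · (kg·m²·s⁻²) = kg·m²·s⁻³.
kg·m²·s⁻³ is the base-SI form of the watt.

W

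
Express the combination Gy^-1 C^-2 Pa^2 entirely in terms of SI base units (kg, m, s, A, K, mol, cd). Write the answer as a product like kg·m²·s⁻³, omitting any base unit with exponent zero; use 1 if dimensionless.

Gy = J/kg (absorbed dose = energy per mass),
    = m²·s⁻².
So Gy⁻¹ = m⁻²·s².
C = A·s = s·A (charge = current × time).
So C⁻² = s⁻²·A⁻².
Pa = N/m² (pressure = force per area),
    = kg·m⁻¹·s⁻².
So Pa² = kg²·m⁻²·s⁻⁴.
Combining: Gy⁻¹·C⁻²·Pa² = (m⁻²·s²) · (s⁻²·A⁻²) · (kg²·m⁻²·s⁻⁴) = kg²·m⁻⁴·s⁻⁴·A⁻².

kg²·m⁻⁴·s⁻⁴·A⁻²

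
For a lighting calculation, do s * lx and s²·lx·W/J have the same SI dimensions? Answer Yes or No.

Yes

Left side:
  lx = lm/m² (illuminance = luminous flux per area),
      = m⁻²·cd.
  Combining: s·lx = s · (m⁻²·cd) = m⁻²·s·cd.
Right side:
  lx = m⁻²·cd.
  W = kg·m²·s⁻³.
  J = kg·m²·s⁻².
  So J⁻¹ = kg⁻¹·m⁻²·s².
  Combining: s²·lx·W·J⁻¹ = s² · (m⁻²·cd) · (kg·m²·s⁻³) · (kg⁻¹·m⁻²·s²) = m⁻²·s·cd.
Both reduce to m⁻²·s·cd.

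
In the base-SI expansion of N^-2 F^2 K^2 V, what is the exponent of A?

N = kg·m/s² = kg·m·s⁻² (force = mass × acceleration).
So N⁻² = kg⁻²·m⁻²·s⁴.
F = C/V (capacitance = charge per voltage),
    = A·s/(kg·m²·s⁻³·A⁻¹) (substituting C and V),
    = kg⁻¹·m⁻²·s⁴·A².
So F² = kg⁻²·m⁻⁴·s⁸·A⁴.
V = W/A (potential = power per current),
    = kg·m²·s⁻³·A⁻¹.
Combining: N⁻²·F²·K²·V = (kg⁻²·m⁻²·s⁴) · (kg⁻²·m⁻⁴·s⁸·A⁴) · K² · (kg·m²·s⁻³·A⁻¹) = kg⁻³·m⁻⁴·s⁹·A³·K².
The exponent of A is 3.

3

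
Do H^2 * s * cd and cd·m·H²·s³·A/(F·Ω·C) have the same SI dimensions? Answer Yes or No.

Left side:
  H = Wb/A (inductance = flux per current),
      = kg·m²·s⁻²·A⁻².
  So H² = kg²·m⁴·s⁻⁴·A⁻⁴.
  Combining: H²·s·cd = (kg²·m⁴·s⁻⁴·A⁻⁴) · s · cd = kg²·m⁴·s⁻³·A⁻⁴·cd.
Right side:
  F = kg⁻¹·m⁻²·s⁴·A².
  So F⁻¹ = kg·m²·s⁻⁴·A⁻².
  Ω = kg·m²·s⁻³·A⁻².
  So Ω⁻¹ = kg⁻¹·m⁻²·s³·A².
  H = kg·m²·s⁻²·A⁻².
  So H² = kg²·m⁴·s⁻⁴·A⁻⁴.
  C = s·A.
  So C⁻¹ = s⁻¹·A⁻¹.
  Combining: cd·m·F⁻¹·Ω⁻¹·H²·s³·A·C⁻¹ = cd · m · (kg·m²·s⁻⁴·A⁻²) · (kg⁻¹·m⁻²·s³·A²) · (kg²·m⁴·s⁻⁴·A⁻⁴) · s³ · A · (s⁻¹·A⁻¹) = kg²·m⁵·s⁻³·A⁻⁴·cd.
Left is kg²·m⁴·s⁻³·A⁻⁴·cd; right is kg²·m⁵·s⁻³·A⁻⁴·cd — different.

No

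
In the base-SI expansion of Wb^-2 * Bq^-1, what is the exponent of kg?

Wb = V·s (flux: a volt is a weber per second),
    = kg·m²·s⁻²·A⁻¹.
So Wb⁻² = kg⁻²·m⁻⁴·s⁴·A².
Bq = 1/s = s⁻¹ (activity is decays per second).
So Bq⁻¹ = s.
Combining: Wb⁻²·Bq⁻¹ = (kg⁻²·m⁻⁴·s⁴·A²) · s = kg⁻²·m⁻⁴·s⁵·A².
The exponent of kg is -2.

-2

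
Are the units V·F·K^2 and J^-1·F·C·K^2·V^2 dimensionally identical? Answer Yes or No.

Left side:
  V = kg·m²·s⁻³·A⁻¹.
  F = kg⁻¹·m⁻²·s⁴·A².
  Combining: V·F·K² = (kg·m²·s⁻³·A⁻¹) · (kg⁻¹·m⁻²·s⁴·A²) · K² = s·A·K².
Right side:
  J = N·m (work = force × distance),
      = kg·m²·s⁻².
  So J⁻¹ = kg⁻¹·m⁻²·s².
  F = C/V (capacitance = charge per voltage),
      = A·s/(kg·m²·s⁻³·A⁻¹) (substituting C and V),
      = kg⁻¹·m⁻²·s⁴·A².
  C = A·s = s·A (charge = current × time).
  V = W/A (potential = power per current),
      = kg·m²·s⁻³·A⁻¹.
  So V² = kg²·m⁴·s⁻⁶·A⁻².
  Combining: J⁻¹·F·C·K²·V² = (kg⁻¹·m⁻²·s²) · (kg⁻¹·m⁻²·s⁴·A²) · (s·A) · K² · (kg²·m⁴·s⁻⁶·A⁻²) = s·A·K².
Both reduce to s·A·K².

Yes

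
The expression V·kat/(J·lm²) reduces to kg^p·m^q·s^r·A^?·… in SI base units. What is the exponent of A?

V = kg·m²·s⁻³·A⁻¹.
J = kg·m²·s⁻².
So J⁻¹ = kg⁻¹·m⁻²·s².
lm = cd.
So lm⁻² = cd⁻².
kat = s⁻¹·mol.
Combining: V·J⁻¹·lm⁻²·kat = (kg·m²·s⁻³·A⁻¹) · (kg⁻¹·m⁻²·s²) · cd⁻² · (s⁻¹·mol) = s⁻²·A⁻¹·mol·cd⁻².
The exponent of A is -1.

-1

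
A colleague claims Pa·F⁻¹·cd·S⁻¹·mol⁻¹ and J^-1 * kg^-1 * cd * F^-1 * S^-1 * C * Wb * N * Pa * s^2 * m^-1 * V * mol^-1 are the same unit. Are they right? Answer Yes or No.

No

Left side:
  Pa = N/m² (pressure = force per area),
      = kg·m⁻¹·s⁻².
  F = C/V (capacitance = charge per voltage),
      = A·s/(kg·m²·s⁻³·A⁻¹) (substituting C and V),
      = kg⁻¹·m⁻²·s⁴·A².
  So F⁻¹ = kg·m²·s⁻⁴·A⁻².
  S = 1/Ω (conductance is reciprocal resistance),
      = kg⁻¹·m⁻²·s³·A².
  So S⁻¹ = kg·m²·s⁻³·A⁻².
  Combining: Pa·F⁻¹·cd·S⁻¹·mol⁻¹ = (kg·m⁻¹·s⁻²) · (kg·m²·s⁻⁴·A⁻²) · cd · (kg·m²·s⁻³·A⁻²) · mol⁻¹ = kg³·m³·s⁻⁹·A⁻⁴·mol⁻¹·cd.
Right side:
  J = N·m (work = force × distance),
      = kg·m²·s⁻².
  So J⁻¹ = kg⁻¹·m⁻²·s².
  F = C/V (capacitance = charge per voltage),
      = A·s/(kg·m²·s⁻³·A⁻¹) (substituting C and V),
      = kg⁻¹·m⁻²·s⁴·A².
  So F⁻¹ = kg·m²·s⁻⁴·A⁻².
  S = 1/Ω (conductance is reciprocal resistance),
      = kg⁻¹·m⁻²·s³·A².
  So S⁻¹ = kg·m²·s⁻³·A⁻².
  C = A·s = s·A (charge = current × time).
  Wb = V·s (flux: a volt is a weber per second),
      = kg·m²·s⁻²·A⁻¹.
  N = kg·m/s² = kg·m·s⁻² (force = mass × acceleration).
  Pa = N/m² (pressure = force per area),
      = kg·m⁻¹·s⁻².
  V = W/A (potential = power per current),
      = kg·m²·s⁻³·A⁻¹.
  Combining: J⁻¹·kg⁻¹·cd·F⁻¹·S⁻¹·C·Wb·N·Pa·s²·m⁻¹·V·mol⁻¹ = (kg⁻¹·m⁻²·s²) · kg⁻¹ · cd · (kg·m²·s⁻⁴·A⁻²) · (kg·m²·s⁻³·A⁻²) · (s·A) · (kg·m²·s⁻²·A⁻¹) · (kg·m·s⁻²) · (kg·m⁻¹·s⁻²) · s² · m⁻¹ · (kg·m²·s⁻³·A⁻¹) · mol⁻¹ = kg⁴·m⁵·s⁻¹¹·A⁻⁵·mol⁻¹·cd.
Left is kg³·m³·s⁻⁹·A⁻⁴·mol⁻¹·cd; right is kg⁴·m⁵·s⁻¹¹·A⁻⁵·mol⁻¹·cd — different.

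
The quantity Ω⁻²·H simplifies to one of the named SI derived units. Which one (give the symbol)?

F

Ω = kg·m²·s⁻³·A⁻².
So Ω⁻² = kg⁻²·m⁻⁴·s⁶·A⁴.
H = kg·m²·s⁻²·A⁻².
Combining: Ω⁻²·H = (kg⁻²·m⁻⁴·s⁶·A⁴) · (kg·m²·s⁻²·A⁻²) = kg⁻¹·m⁻²·s⁴·A².
kg⁻¹·m⁻²·s⁴·A² is the base-SI form of the farad.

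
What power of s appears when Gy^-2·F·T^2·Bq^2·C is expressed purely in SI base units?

Gy = m²·s⁻².
So Gy⁻² = m⁻⁴·s⁴.
F = kg⁻¹·m⁻²·s⁴·A².
T = kg·s⁻²·A⁻¹.
So T² = kg²·s⁻⁴·A⁻².
Bq = s⁻¹.
So Bq² = s⁻².
C = s·A.
Combining: Gy⁻²·F·T²·Bq²·C = (m⁻⁴·s⁴) · (kg⁻¹·m⁻²·s⁴·A²) · (kg²·s⁻⁴·A⁻²) · s⁻² · (s·A) = kg·m⁻⁶·s³·A.
The exponent of s is 3.

3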